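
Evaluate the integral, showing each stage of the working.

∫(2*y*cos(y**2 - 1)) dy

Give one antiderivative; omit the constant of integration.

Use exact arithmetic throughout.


Step 1. Substitute u = y**2 - 1, turning ∫(2*y*cos(y**2 - 1)) dy into ∫(cos(u)) du: now ∫(cos(u)) du.
Step 2. Evaluate the standard form: now sin(u).
Step 3. Substitute back u = y**2 - 1: now sin(y**2 - 1).
Answer: sin(y**2 - 1).


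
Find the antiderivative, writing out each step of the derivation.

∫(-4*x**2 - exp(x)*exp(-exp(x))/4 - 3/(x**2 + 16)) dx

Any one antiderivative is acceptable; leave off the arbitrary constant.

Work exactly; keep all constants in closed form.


Step 1. Rewrite: now ∫(-4*x**2) dx + ∫(-exp(x)*exp(-exp(x))/4) dx + ∫(-3/(x**2 + 16)) dx.
Step 2. Substitute u = exp(x), turning ∫(-exp(x)*exp(-exp(x))/4) dx into ∫(-exp(-u)/4) du: now ∫(-4*x**2) dx + ∫(-3/(x**2 + 16)) dx + ∫(-exp(-u)/4) du.
Step 3. Evaluate the standard form: now ∫(-4*x**2) dx + ∫(-3/(x**2 + 16)) dx + exp(-u)/4.
Step 4. Substitute back u = exp(x): now ∫(-4*x**2) dx + ∫(-3/(x**2 + 16)) dx + exp(-exp(x))/4.
Step 5. Evaluate the standard form: now -4*x**3/3 + ∫(-3/(x**2 + 16)) dx + exp(-exp(x))/4.
Step 6. Evaluate the standard form: now -4*x**3/3 - 3*atan(x/4)/4 + exp(-exp(x))/4.
Answer: -4*x**3/3 - 3*atan(x/4)/4 + exp(-exp(x))/4.


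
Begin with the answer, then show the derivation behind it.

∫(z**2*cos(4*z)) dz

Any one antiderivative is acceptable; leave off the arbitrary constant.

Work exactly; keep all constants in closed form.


The answer is z**2*sin(4*z)/4 + z*cos(4*z)/8 - sin(4*z)/32.
Step 1. Integrate ∫(z**2*cos(4*z)) dz by parts with u = z**2, dv = (cos(4*z)) dz, so v = sin(4*z)/4: now z**2*sin(4*z)/4 + ∫(-z*sin(4*z)/2) dz.
Step 2. Integrate ∫(-z*sin(4*z)/2) dz by parts with u = z, dv = (-sin(4*z)/2) dz, so v = cos(4*z)/8: now z**2*sin(4*z)/4 + z*cos(4*z)/8 + ∫(-cos(4*z)/8) dz.
Step 3. Evaluate the standard form: now z**2*sin(4*z)/4 + z*cos(4*z)/8 - sin(4*z)/32.
Answer: z**2*sin(4*z)/4 + z*cos(4*z)/8 - sin(4*z)/32.


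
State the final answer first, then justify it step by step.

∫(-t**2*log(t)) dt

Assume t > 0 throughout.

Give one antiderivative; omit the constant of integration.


The answer is -t**3*log(t)/3 + t**3/9.
Step 1. Integrate ∫(-t**2*log(t)) dt by parts with u = log(t), dv = (-t**2) dt, so v = -t**3/3 [assuming t > 0]: now -t**3*log(t)/3 + ∫(t**2/3) dt.
Step 2. Evaluate the standard form: now -t**3*log(t)/3 + t**3/9.
Answer: -t**3*log(t)/3 + t**3/9.


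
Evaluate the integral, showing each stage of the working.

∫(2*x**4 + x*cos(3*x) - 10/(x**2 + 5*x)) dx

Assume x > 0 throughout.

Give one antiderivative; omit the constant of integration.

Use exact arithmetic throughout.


Step 1. Rewrite: now ∫(2*x**4) dx + ∫(x*cos(3*x)) dx + ∫(-10/(x**2 + 5*x)) dx.
Step 2. Decompose ∫(-10/(x**2 + 5*x)) dx by partial fractions, -10/(x**2 + 5*x) = 2/(x + 5) - 2/x: now ∫(-2/x) dx + ∫(2*x**4) dx + ∫(x*cos(3*x)) dx + ∫(2/(x + 5)) dx.
Step 3. Evaluate the standard form [assuming x > -5]: now 2*log(x + 5) + ∫(-2/x) dx + ∫(2*x**4) dx + ∫(x*cos(3*x)) dx.
Step 4. Evaluate the standard form [assuming x > 0]: now -2*log(x) + 2*log(x + 5) + ∫(2*x**4) dx + ∫(x*cos(3*x)) dx.
Step 5. Evaluate the standard form: now 2*x**5/5 - 2*log(x) + 2*log(x + 5) + ∫(x*cos(3*x)) dx.
Step 6. Integrate ∫(x*cos(3*x)) dx by parts with u = x, dv = (cos(3*x)) dx, so v = sin(3*x)/3: now 2*x**5/5 + x*sin(3*x)/3 - 2*log(x) + 2*log(x + 5) + ∫(-sin(3*x)/3) dx.
Step 7. Evaluate the standard form: now 2*x**5/5 + x*sin(3*x)/3 - 2*log(x) + 2*log(x + 5) + cos(3*x)/9.
Answer: 2*x**5/5 + x*sin(3*x)/3 - 2*log(x) + 2*log(x + 5) + cos(3*x)/9.


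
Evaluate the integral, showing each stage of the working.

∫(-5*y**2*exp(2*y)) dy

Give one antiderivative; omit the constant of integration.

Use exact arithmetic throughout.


Step 1. Integrate ∫(-5*y**2*exp(2*y)) dy by parts with u = y**2, dv = (-5*exp(2*y)) dy, so v = -5*exp(2*y)/2: now -5*y**2*exp(2*y)/2 + ∫(5*y*exp(2*y)) dy.
Step 2. Integrate ∫(5*y*exp(2*y)) dy by parts with u = y, dv = (5*exp(2*y)) dy, so v = 5*exp(2*y)/2: now -5*y**2*exp(2*y)/2 + 5*y*exp(2*y)/2 + ∫(-5*exp(2*y)/2) dy.
Step 3. Evaluate the standard form: now -5*y**2*exp(2*y)/2 + 5*y*exp(2*y)/2 - 5*exp(2*y)/4.
Answer: -5*y**2*exp(2*y)/2 + 5*y*exp(2*y)/2 - 5*exp(2*y)/4.


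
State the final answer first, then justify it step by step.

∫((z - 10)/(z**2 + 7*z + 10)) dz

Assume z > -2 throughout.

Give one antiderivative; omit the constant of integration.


The answer is -4*log(z + 2) + 5*log(z + 5).
Step 1. Decompose ∫((z - 10)/(z**2 + 7*z + 10)) dz by partial fractions, (z - 10)/(z**2 + 7*z + 10) = 5/(z + 5) - 4/(z + 2): now ∫(-4/(z + 2)) dz + ∫(5/(z + 5)) dz.
Step 2. Evaluate the standard form [assuming z > -5]: now 5*log(z + 5) + ∫(-4/(z + 2)) dz.
Step 3. Evaluate the standard form [assuming z > -2]: now -4*log(z + 2) + 5*log(z + 5).
Answer: -4*log(z + 2) + 5*log(z + 5).


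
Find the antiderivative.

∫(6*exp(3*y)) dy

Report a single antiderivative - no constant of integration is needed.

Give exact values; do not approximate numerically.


Answer: 2*exp(3*y).


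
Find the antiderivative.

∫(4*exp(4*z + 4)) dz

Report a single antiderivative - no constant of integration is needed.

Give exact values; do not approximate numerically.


Answer: exp(4*z + 4).


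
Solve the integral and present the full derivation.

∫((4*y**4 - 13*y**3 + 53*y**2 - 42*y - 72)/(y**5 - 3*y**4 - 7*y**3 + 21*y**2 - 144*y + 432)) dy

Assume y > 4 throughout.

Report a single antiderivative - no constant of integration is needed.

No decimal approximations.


Step 1. Decompose ∫((4*y**4 - 13*y**3 + 53*y**2 - 42*y - 72)/(y**5 - 3*y**4 - 7*y**3 + 21*y**2 - 144*y + 432)) dy by partial fractions, (4*y**4 - 13*y**3 + 53*y**2 - 42*y - 72)/(y**5 - 3*y**4 - 7*y**3 + 21*y**2 - 144*y + 432) = -3/(y**2 + 9) + 2/(y + 4) - 2/(y - 3) + 4/(y - 4): now ∫(4/(y - 4)) dy + ∫(-2/(y - 3)) dy + ∫(2/(y + 4)) dy + ∫(-3/(y**2 + 9)) dy.
Step 2. Evaluate the standard form [assuming y > 4]: now 4*log(y - 4) + ∫(-2/(y - 3)) dy + ∫(2/(y + 4)) dy + ∫(-3/(y**2 + 9)) dy.
Step 3. Evaluate the standard form [assuming y > 3]: now 4*log(y - 4) - 2*log(y - 3) + ∫(2/(y + 4)) dy + ∫(-3/(y**2 + 9)) dy.
Step 4. Evaluate the standard form [assuming y > -4]: now 4*log(y - 4) - 2*log(y - 3) + 2*log(y + 4) + ∫(-3/(y**2 + 9)) dy.
Step 5. Evaluate the standard form: now 4*log(y - 4) - 2*log(y - 3) + 2*log(y + 4) - atan(y/3).
Answer: 4*log(y - 4) - 2*log(y - 3) + 2*log(y + 4) - atan(y/3).


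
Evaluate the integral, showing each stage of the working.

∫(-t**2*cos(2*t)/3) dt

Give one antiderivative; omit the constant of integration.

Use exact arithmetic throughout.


Step 1. Integrate ∫(-t**2*cos(2*t)/3) dt by parts with u = t**2, dv = (-cos(2*t)/3) dt, so v = -sin(2*t)/6: now -t**2*sin(2*t)/6 + ∫(t*sin(2*t)/3) dt.
Step 2. Integrate ∫(t*sin(2*t)/3) dt by parts with u = t, dv = (sin(2*t)/3) dt, so v = -cos(2*t)/6: now -t**2*sin(2*t)/6 - t*cos(2*t)/6 + ∫(cos(2*t)/6) dt.
Step 3. Evaluate the standard form: now -t**2*sin(2*t)/6 - t*cos(2*t)/6 + sin(2*t)/12.
Answer: -t**2*sin(2*t)/6 - t*cos(2*t)/6 + sin(2*t)/12.


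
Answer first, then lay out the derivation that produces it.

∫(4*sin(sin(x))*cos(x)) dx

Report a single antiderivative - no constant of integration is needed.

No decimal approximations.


The answer is -4*cos(sin(x)).
Step 1. Substitute u = sin(x), turning ∫(4*sin(sin(x))*cos(x)) dx into ∫(4*sin(u)) du: now ∫(4*sin(u)) du.
Step 2. Evaluate the standard form: now -4*cos(u).
Step 3. Substitute back u = sin(x): now -4*cos(sin(x)).
Answer: -4*cos(sin(x)).


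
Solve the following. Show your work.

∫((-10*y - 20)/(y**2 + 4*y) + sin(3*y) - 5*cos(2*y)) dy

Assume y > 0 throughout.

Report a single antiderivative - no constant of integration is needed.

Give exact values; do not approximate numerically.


Step 1. Rewrite: now ∫((-10*y - 20)/(y**2 + 4*y)) dy + ∫(sin(3*y)) dy + ∫(-5*cos(2*y)) dy.
Step 2. Evaluate the standard form: now -5*sin(2*y)/2 + ∫((-10*y - 20)/(y**2 + 4*y)) dy + ∫(sin(3*y)) dy.
Step 3. Decompose ∫((-10*y - 20)/(y**2 + 4*y)) dy by partial fractions, (-10*y - 20)/(y**2 + 4*y) = -5/(y + 4) - 5/y: now -5*sin(2*y)/2 + ∫(-5/y) dy + ∫(-5/(y + 4)) dy + ∫(sin(3*y)) dy.
Step 4. Evaluate the standard form [assuming y > 0]: now -5*log(y) - 5*sin(2*y)/2 + ∫(-5/(y + 4)) dy + ∫(sin(3*y)) dy.
Step 5. Evaluate the standard form [assuming y > -4]: now -5*log(y) - 5*log(y + 4) - 5*sin(2*y)/2 + ∫(sin(3*y)) dy.
Step 6. Evaluate the standard form: now -5*log(y) - 5*log(y + 4) - 5*sin(2*y)/2 - cos(3*y)/3.
Answer: -5*log(y) - 5*log(y + 4) - 5*sin(2*y)/2 - cos(3*y)/3.


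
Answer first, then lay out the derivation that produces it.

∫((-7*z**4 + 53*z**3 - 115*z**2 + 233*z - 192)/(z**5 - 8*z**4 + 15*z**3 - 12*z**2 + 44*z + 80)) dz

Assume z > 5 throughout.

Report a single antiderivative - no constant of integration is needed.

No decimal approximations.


The answer is 2*log(z - 5) - 5*log(z - 4) - 4*log(z + 1) + 3*atan(z/2)/2.
Step 1. Decompose ∫((-7*z**4 + 53*z**3 - 115*z**2 + 233*z - 192)/(z**5 - 8*z**4 + 15*z**3 - 12*z**2 + 44*z + 80)) dz by partial fractions, (-7*z**4 + 53*z**3 - 115*z**2 + 233*z - 192)/(z**5 - 8*z**4 + 15*z**3 - 12*z**2 + 44*z + 80) = 3/(z**2 + 4) - 4/(z + 1) - 5/(z - 4) + 2/(z - 5): now ∫(2/(z - 5)) dz + ∫(-5/(z - 4)) dz + ∫(-4/(z + 1)) dz + ∫(3/(z**2 + 4)) dz.
Step 2. Evaluate the standard form [assuming z > -1]: now -4*log(z + 1) + ∫(2/(z - 5)) dz + ∫(-5/(z - 4)) dz + ∫(3/(z**2 + 4)) dz.
Step 3. Evaluate the standard form [assuming z > 5]: now 2*log(z - 5) - 4*log(z + 1) + ∫(-5/(z - 4)) dz + ∫(3/(z**2 + 4)) dz.
Step 4. Evaluate the standard form [assuming z > 4]: now 2*log(z - 5) - 5*log(z - 4) - 4*log(z + 1) + ∫(3/(z**2 + 4)) dz.
Step 5. Evaluate the standard form: now 2*log(z - 5) - 5*log(z - 4) - 4*log(z + 1) + 3*atan(z/2)/2.
Answer: 2*log(z - 5) - 5*log(z - 4) - 4*log(z + 1) + 3*atan(z/2)/2.


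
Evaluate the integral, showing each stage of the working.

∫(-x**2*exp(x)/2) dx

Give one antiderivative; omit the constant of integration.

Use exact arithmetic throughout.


Step 1. Integrate ∫(-x**2*exp(x)/2) dx by parts with u = x**2, dv = (-exp(x)/2) dx, so v = -exp(x)/2: now -x**2*exp(x)/2 + ∫(x*exp(x)) dx.
Step 2. Integrate ∫(x*exp(x)) dx by parts with u = x, dv = (exp(x)) dx, so v = exp(x): now -x**2*exp(x)/2 + x*exp(x) + ∫(-exp(x)) dx.
Step 3. Evaluate the standard form: now -x**2*exp(x)/2 + x*exp(x) - exp(x).
Answer: -x**2*exp(x)/2 + x*exp(x) - exp(x).


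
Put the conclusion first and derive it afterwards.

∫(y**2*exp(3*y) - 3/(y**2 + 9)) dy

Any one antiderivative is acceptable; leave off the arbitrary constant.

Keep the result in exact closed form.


The answer is y**2*exp(3*y)/3 - 2*y*exp(3*y)/9 + 2*exp(3*y)/27 - atan(y/3).
Step 1. Rewrite: now ∫(y**2*exp(3*y)) dy + ∫(-3/(y**2 + 9)) dy.
Step 2. Evaluate the standard form: now -atan(y/3) + ∫(y**2*exp(3*y)) dy.
Step 3. Integrate ∫(y**2*exp(3*y)) dy by parts with u = y**2, dv = (exp(3*y)) dy, so v = exp(3*y)/3: now y**2*exp(3*y)/3 - atan(y/3) + ∫(-2*y*exp(3*y)/3) dy.
Step 4. Integrate ∫(-2*y*exp(3*y)/3) dy by parts with u = y, dv = (-2*exp(3*y)/3) dy, so v = -2*exp(3*y)/9: now y**2*exp(3*y)/3 - 2*y*exp(3*y)/9 - atan(y/3) + ∫(2*exp(3*y)/9) dy.
Step 5. Evaluate the standard form: now y**2*exp(3*y)/3 - 2*y*exp(3*y)/9 + 2*exp(3*y)/27 - atan(y/3).
Answer: y**2*exp(3*y)/3 - 2*y*exp(3*y)/9 + 2*exp(3*y)/27 - atan(y/3).


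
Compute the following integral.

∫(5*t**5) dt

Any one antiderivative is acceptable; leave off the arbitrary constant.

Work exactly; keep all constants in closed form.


Answer: 5*t**6/6.


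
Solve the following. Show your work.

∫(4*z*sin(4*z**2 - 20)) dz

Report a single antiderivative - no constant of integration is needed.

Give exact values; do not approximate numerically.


Step 1. Substitute u = z**2 - 5, turning ∫(4*z*sin(4*z**2 - 20)) dz into ∫(2*sin(4*u)) du: now ∫(2*sin(4*u)) du.
Step 2. Evaluate the standard form: now -cos(4*u)/2.
Step 3. Substitute back u = z**2 - 5: now -cos(4*z**2 - 20)/2.
Answer: -cos(4*z**2 - 20)/2.


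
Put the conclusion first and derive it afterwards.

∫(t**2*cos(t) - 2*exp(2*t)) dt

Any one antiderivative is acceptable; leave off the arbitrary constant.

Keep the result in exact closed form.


The answer is t**2*sin(t) + 2*t*cos(t) - exp(2*t) - 2*sin(t).
Step 1. Rewrite: now ∫(t**2*cos(t)) dt + ∫(-2*exp(2*t)) dt.
Step 2. Evaluate the standard form: now -exp(2*t) + ∫(t**2*cos(t)) dt.
Step 3. Integrate ∫(t**2*cos(t)) dt by parts with u = t**2, dv = (cos(t)) dt, so v = sin(t): now t**2*sin(t) - exp(2*t) + ∫(-2*t*sin(t)) dt.
Step 4. Integrate ∫(-2*t*sin(t)) dt by parts with u = t, dv = (-2*sin(t)) dt, so v = 2*cos(t): now t**2*sin(t) + 2*t*cos(t) - exp(2*t) + ∫(-2*cos(t)) dt.
Step 5. Evaluate the standard form: now t**2*sin(t) + 2*t*cos(t) - exp(2*t) - 2*sin(t).
Answer: t**2*sin(t) + 2*t*cos(t) - exp(2*t) - 2*sin(t).


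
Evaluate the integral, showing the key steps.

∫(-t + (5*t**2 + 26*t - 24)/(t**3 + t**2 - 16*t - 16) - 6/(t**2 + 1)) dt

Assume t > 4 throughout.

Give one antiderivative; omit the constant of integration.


Step 1. Rewrite: now ∫(-t) dt + ∫((5*t**2 + 26*t - 24)/(t**3 + t**2 - 16*t - 16)) dt + ∫(-6/(t**2 + 1)) dt.
Step 2. Evaluate the standard form: now -t**2/2 + ∫((5*t**2 + 26*t - 24)/(t**3 + t**2 - 16*t - 16)) dt + ∫(-6/(t**2 + 1)) dt.
Step 3. Decompose ∫((5*t**2 + 26*t - 24)/(t**3 + t**2 - 16*t - 16)) dt by partial fractions, (5*t**2 + 26*t - 24)/(t**3 + t**2 - 16*t - 16) = -2/(t + 4) + 3/(t + 1) + 4/(t - 4): now -t**2/2 + ∫(4/(t - 4)) dt + ∫(3/(t + 1)) dt + ∫(-2/(t + 4)) dt + ∫(-6/(t**2 + 1)) dt.
Step 4. Evaluate the standard form [assuming t > 4]: now -t**2/2 + 4*log(t - 4) + ∫(3/(t + 1)) dt + ∫(-2/(t + 4)) dt + ∫(-6/(t**2 + 1)) dt.
Step 5. Evaluate the standard form [assuming t > -4]: now -t**2/2 + 4*log(t - 4) - 2*log(t + 4) + ∫(3/(t + 1)) dt + ∫(-6/(t**2 + 1)) dt.
Step 6. Evaluate the standard form [assuming t > -1]: now -t**2/2 + 4*log(t - 4) + 3*log(t + 1) - 2*log(t + 4) + ∫(-6/(t**2 + 1)) dt.
Step 7. Evaluate the standard form: now -t**2/2 + 4*log(t - 4) + 3*log(t + 1) - 2*log(t + 4) - 6*atan(t).
Answer: -t**2/2 + 4*log(t - 4) + 3*log(t + 1) - 2*log(t + 4) - 6*atan(t).


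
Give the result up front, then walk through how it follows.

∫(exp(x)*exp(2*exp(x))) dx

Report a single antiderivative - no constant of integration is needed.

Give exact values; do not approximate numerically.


The answer is exp(2*exp(x))/2.
Step 1. Substitute u = exp(x), turning ∫(exp(x)*exp(2*exp(x))) dx into ∫(exp(2*u)) du: now ∫(exp(2*u)) du.
Step 2. Evaluate the standard form: now exp(2*u)/2.
Step 3. Substitute back u = exp(x): now exp(2*exp(x))/2.
Answer: exp(2*exp(x))/2.


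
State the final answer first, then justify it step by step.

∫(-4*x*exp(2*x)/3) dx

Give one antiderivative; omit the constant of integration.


The answer is -2*x*exp(2*x)/3 + exp(2*x)/3.
Step 1. Integrate ∫(-4*x*exp(2*x)/3) dx by parts with u = x, dv = (-4*exp(2*x)/3) dx, so v = -2*exp(2*x)/3: now -2*x*exp(2*x)/3 + ∫(2*exp(2*x)/3) dx.
Step 2. Evaluate the standard form: now -2*x*exp(2*x)/3 + exp(2*x)/3.
Answer: -2*x*exp(2*x)/3 + exp(2*x)/3.


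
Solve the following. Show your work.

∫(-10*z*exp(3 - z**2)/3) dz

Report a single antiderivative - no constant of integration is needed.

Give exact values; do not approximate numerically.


Step 1. Substitute u = z**2 - 3, turning ∫(-10*z*exp(3 - z**2)/3) dz into ∫(-5*exp(-u)/3) du: now ∫(-5*exp(-u)/3) du.
Step 2. Evaluate the standard form: now 5*exp(-u)/3.
Step 3. Substitute back u = z**2 - 3: now 5*exp(3 - z**2)/3.
Answer: 5*exp(3 - z**2)/3.


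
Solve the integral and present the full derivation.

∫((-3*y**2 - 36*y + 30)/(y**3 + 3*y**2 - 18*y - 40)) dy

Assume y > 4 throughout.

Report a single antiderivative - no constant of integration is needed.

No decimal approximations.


Step 1. Decompose ∫((-3*y**2 - 36*y + 30)/(y**3 + 3*y**2 - 18*y - 40)) dy by partial fractions, (-3*y**2 - 36*y + 30)/(y**3 + 3*y**2 - 18*y - 40) = 5/(y + 5) - 5/(y + 2) - 3/(y - 4): now ∫(-3/(y - 4)) dy + ∫(-5/(y + 2)) dy + ∫(5/(y + 5)) dy.
Step 2. Evaluate the standard form [assuming y > -2]: now -5*log(y + 2) + ∫(-3/(y - 4)) dy + ∫(5/(y + 5)) dy.
Step 3. Evaluate the standard form [assuming y > 4]: now -3*log(y - 4) - 5*log(y + 2) + ∫(5/(y + 5)) dy.
Step 4. Evaluate the standard form [assuming y > -5]: now -3*log(y - 4) - 5*log(y + 2) + 5*log(y + 5).
Answer: -3*log(y - 4) - 5*log(y + 2) + 5*log(y + 5).


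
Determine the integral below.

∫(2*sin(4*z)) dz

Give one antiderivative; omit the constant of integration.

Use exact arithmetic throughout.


Answer: -cos(4*z)/2.


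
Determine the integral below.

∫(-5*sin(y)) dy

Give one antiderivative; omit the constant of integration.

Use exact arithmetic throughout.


Answer: 5*cos(y).


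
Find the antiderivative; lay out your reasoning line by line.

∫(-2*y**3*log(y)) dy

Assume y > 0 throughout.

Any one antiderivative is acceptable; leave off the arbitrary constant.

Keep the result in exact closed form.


Step 1. Integrate ∫(-2*y**3*log(y)) dy by parts with u = log(y), dv = (-2*y**3) dy, so v = -y**4/2 [assuming y > 0]: now -y**4*log(y)/2 + ∫(y**3/2) dy.
Step 2. Evaluate the standard form: now -y**4*log(y)/2 + y**4/8.
Answer: -y**4*log(y)/2 + y**4/8.


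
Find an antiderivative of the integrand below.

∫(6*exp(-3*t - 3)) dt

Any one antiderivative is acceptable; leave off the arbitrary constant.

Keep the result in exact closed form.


Answer: -2*exp(-3*t - 3).


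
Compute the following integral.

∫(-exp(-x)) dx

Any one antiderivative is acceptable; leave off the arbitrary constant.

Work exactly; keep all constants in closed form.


Answer: exp(-x).


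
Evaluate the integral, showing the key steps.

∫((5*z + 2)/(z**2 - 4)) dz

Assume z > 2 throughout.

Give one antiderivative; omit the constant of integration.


Step 1. Decompose ∫((5*z + 2)/(z**2 - 4)) dz by partial fractions, (5*z + 2)/(z**2 - 4) = 2/(z + 2) + 3/(z - 2): now ∫(3/(z - 2)) dz + ∫(2/(z + 2)) dz.
Step 2. Evaluate the standard form [assuming z > 2]: now 3*log(z - 2) + ∫(2/(z + 2)) dz.
Step 3. Evaluate the standard form [assuming z > -2]: now 3*log(z - 2) + 2*log(z + 2).
Answer: 3*log(z - 2) + 2*log(z + 2).


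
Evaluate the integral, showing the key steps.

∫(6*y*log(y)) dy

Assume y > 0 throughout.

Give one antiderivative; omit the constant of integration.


Step 1. Integrate ∫(6*y*log(y)) dy by parts with u = log(y), dv = (6*y) dy, so v = 3*y**2 [assuming y > 0]: now 3*y**2*log(y) + ∫(-3*y) dy.
Step 2. Evaluate the standard form: now 3*y**2*log(y) - 3*y**2/2.
Answer: 3*y**2*log(y) - 3*y**2/2.


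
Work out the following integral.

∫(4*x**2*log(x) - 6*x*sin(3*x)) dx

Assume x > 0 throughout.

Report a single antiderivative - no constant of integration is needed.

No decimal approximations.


Answer: 4*x**3*log(x)/3 - 4*x**3/9 + 2*x*cos(3*x) - 2*sin(3*x)/3.


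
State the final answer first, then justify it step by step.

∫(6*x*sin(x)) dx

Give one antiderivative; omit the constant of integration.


The answer is -6*x*cos(x) + 6*sin(x).
Step 1. Integrate ∫(6*x*sin(x)) dx by parts with u = x, dv = (6*sin(x)) dx, so v = -6*cos(x): now -6*x*cos(x) + ∫(6*cos(x)) dx.
Step 2. Evaluate the standard form: now -6*x*cos(x) + 6*sin(x).
Answer: -6*x*cos(x) + 6*sin(x).


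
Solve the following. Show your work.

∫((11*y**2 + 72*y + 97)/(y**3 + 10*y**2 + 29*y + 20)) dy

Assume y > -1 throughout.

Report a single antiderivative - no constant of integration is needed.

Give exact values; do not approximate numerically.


Step 1. Decompose ∫((11*y**2 + 72*y + 97)/(y**3 + 10*y**2 + 29*y + 20)) dy by partial fractions, (11*y**2 + 72*y + 97)/(y**3 + 10*y**2 + 29*y + 20) = 3/(y + 5) + 5/(y + 4) + 3/(y + 1): now ∫(3/(y + 1)) dy + ∫(5/(y + 4)) dy + ∫(3/(y + 5)) dy.
Step 2. Evaluate the standard form [assuming y > -5]: now 3*log(y + 5) + ∫(3/(y + 1)) dy + ∫(5/(y + 4)) dy.
Step 3. Evaluate the standard form [assuming y > -4]: now 5*log(y + 4) + 3*log(y + 5) + ∫(3/(y + 1)) dy.
Step 4. Evaluate the standard form [assuming y > -1]: now 3*log(y + 1) + 5*log(y + 4) + 3*log(y + 5).
Answer: 3*log(y + 1) + 5*log(y + 4) + 3*log(y + 5).


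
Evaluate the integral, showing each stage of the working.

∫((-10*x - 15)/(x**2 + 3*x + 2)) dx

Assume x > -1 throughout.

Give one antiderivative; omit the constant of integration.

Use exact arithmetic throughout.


Step 1. Decompose ∫((-10*x - 15)/(x**2 + 3*x + 2)) dx by partial fractions, (-10*x - 15)/(x**2 + 3*x + 2) = -5/(x + 2) - 5/(x + 1): now ∫(-5/(x + 1)) dx + ∫(-5/(x + 2)) dx.
Step 2. Evaluate the standard form [assuming x > -2]: now -5*log(x + 2) + ∫(-5/(x + 1)) dx.
Step 3. Evaluate the standard form [assuming x > -1]: now -5*log(x + 1) - 5*log(x + 2).
Answer: -5*log(x + 1) - 5*log(x + 2).


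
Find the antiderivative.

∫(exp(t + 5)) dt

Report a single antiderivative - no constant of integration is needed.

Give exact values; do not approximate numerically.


Answer: exp(t + 5).


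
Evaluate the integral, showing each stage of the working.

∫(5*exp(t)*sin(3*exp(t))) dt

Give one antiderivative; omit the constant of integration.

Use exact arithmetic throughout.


Step 1. Substitute u = exp(t), turning ∫(5*exp(t)*sin(3*exp(t))) dt into ∫(5*sin(3*u)) du: now ∫(5*sin(3*u)) du.
Step 2. Evaluate the standard form: now -5*cos(3*u)/3.
Step 3. Substitute back u = exp(t): now -5*cos(3*exp(t))/3.
Answer: -5*cos(3*exp(t))/3.


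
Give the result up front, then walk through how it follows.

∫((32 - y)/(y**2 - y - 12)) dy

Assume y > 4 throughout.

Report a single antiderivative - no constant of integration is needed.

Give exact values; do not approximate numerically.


The answer is 4*log(y - 4) - 5*log(y + 3).
Step 1. Decompose ∫((32 - y)/(y**2 - y - 12)) dy by partial fractions, (32 - y)/(y**2 - y - 12) = -5/(y + 3) + 4/(y - 4): now ∫(4/(y - 4)) dy + ∫(-5/(y + 3)) dy.
Step 2. Evaluate the standard form [assuming y > 4]: now 4*log(y - 4) + ∫(-5/(y + 3)) dy.
Step 3. Evaluate the standard form [assuming y > -3]: now 4*log(y - 4) - 5*log(y + 3).
Answer: 4*log(y - 4) - 5*log(y + 3).


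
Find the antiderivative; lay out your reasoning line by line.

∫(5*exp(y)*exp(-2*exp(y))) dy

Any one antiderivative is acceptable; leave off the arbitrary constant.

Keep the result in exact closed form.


Step 1. Substitute u = exp(y), turning ∫(5*exp(y)*exp(-2*exp(y))) dy into ∫(5*exp(-2*u)) du: now ∫(5*exp(-2*u)) du.
Step 2. Evaluate the standard form: now -5*exp(-2*u)/2.
Step 3. Substitute back u = exp(y): now -5*exp(-2*exp(y))/2.
Answer: -5*exp(-2*exp(y))/2.


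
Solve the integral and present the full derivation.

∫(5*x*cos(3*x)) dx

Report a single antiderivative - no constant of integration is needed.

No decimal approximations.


Step 1. Integrate ∫(5*x*cos(3*x)) dx by parts with u = x, dv = (5*cos(3*x)) dx, so v = 5*sin(3*x)/3: now 5*x*sin(3*x)/3 + ∫(-5*sin(3*x)/3) dx.
Step 2. Evaluate the standard form: now 5*x*sin(3*x)/3 + 5*cos(3*x)/9.
Answer: 5*x*sin(3*x)/3 + 5*cos(3*x)/9.


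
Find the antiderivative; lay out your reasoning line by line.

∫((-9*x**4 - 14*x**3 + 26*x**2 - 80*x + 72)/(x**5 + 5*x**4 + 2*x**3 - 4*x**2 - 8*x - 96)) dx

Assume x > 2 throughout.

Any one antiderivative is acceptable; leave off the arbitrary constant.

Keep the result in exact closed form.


Step 1. Decompose ∫((-9*x**4 - 14*x**3 + 26*x**2 - 80*x + 72)/(x**5 + 5*x**4 + 2*x**3 - 4*x**2 - 8*x - 96)) dx by partial fractions, (-9*x**4 - 14*x**3 + 26*x**2 - 80*x + 72)/(x**5 + 5*x**4 + 2*x**3 - 4*x**2 - 8*x - 96) = 4/(x**2 + 4) - 5/(x + 4) - 3/(x + 3) - 1/(x - 2): now ∫(-1/(x - 2)) dx + ∫(-3/(x + 3)) dx + ∫(-5/(x + 4)) dx + ∫(4/(x**2 + 4)) dx.
Step 2. Evaluate the standard form [assuming x > -4]: now -5*log(x + 4) + ∫(-1/(x - 2)) dx + ∫(-3/(x + 3)) dx + ∫(4/(x**2 + 4)) dx.
Step 3. Evaluate the standard form [assuming x > 2]: now -log(x - 2) - 5*log(x + 4) + ∫(-3/(x + 3)) dx + ∫(4/(x**2 + 4)) dx.
Step 4. Evaluate the standard form [assuming x > -3]: now -log(x - 2) - 3*log(x + 3) - 5*log(x + 4) + ∫(4/(x**2 + 4)) dx.
Step 5. Evaluate the standard form: now -log(x - 2) - 3*log(x + 3) - 5*log(x + 4) + 2*atan(x/2).
Answer: -log(x - 2) - 3*log(x + 3) - 5*log(x + 4) + 2*atan(x/2).


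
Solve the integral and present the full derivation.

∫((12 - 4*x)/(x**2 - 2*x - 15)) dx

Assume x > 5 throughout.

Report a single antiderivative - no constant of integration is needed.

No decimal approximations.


Step 1. Decompose ∫((12 - 4*x)/(x**2 - 2*x - 15)) dx by partial fractions, (12 - 4*x)/(x**2 - 2*x - 15) = -3/(x + 3) - 1/(x - 5): now ∫(-1/(x - 5)) dx + ∫(-3/(x + 3)) dx.
Step 2. Evaluate the standard form [assuming x > 5]: now -log(x - 5) + ∫(-3/(x + 3)) dx.
Step 3. Evaluate the standard form [assuming x > -3]: now -log(x - 5) - 3*log(x + 3).
Answer: -log(x - 5) - 3*log(x + 3).


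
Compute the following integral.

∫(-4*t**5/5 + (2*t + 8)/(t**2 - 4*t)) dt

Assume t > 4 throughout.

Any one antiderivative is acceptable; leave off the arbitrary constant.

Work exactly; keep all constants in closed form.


Answer: -2*t**6/15 - 2*log(t) + 4*log(t - 4).


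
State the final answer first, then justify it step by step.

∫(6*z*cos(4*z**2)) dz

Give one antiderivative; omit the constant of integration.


The answer is 3*sin(4*z**2)/4.
Step 1. Substitute u = z**2, turning ∫(6*z*cos(4*z**2)) dz into ∫(3*cos(4*u)) du: now ∫(3*cos(4*u)) du.
Step 2. Evaluate the standard form: now 3*sin(4*u)/4.
Step 3. Substitute back u = z**2: now 3*sin(4*z**2)/4.
Answer: 3*sin(4*z**2)/4.


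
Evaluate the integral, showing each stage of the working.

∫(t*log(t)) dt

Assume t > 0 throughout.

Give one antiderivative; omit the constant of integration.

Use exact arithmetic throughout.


Step 1. Integrate ∫(t*log(t)) dt by parts with u = log(t), dv = (t) dt, so v = t**2/2 [assuming t > 0]: now t**2*log(t)/2 + ∫(-t/2) dt.
Step 2. Evaluate the standard form: now t**2*log(t)/2 - t**2/4.
Answer: t**2*log(t)/2 - t**2/4.


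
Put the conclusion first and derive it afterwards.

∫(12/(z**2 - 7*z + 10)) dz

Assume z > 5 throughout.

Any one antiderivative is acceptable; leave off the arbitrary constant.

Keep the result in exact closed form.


The answer is 4*log(z - 5) - 4*log(z - 2).
Step 1. Decompose ∫(12/(z**2 - 7*z + 10)) dz by partial fractions, 12/(z**2 - 7*z + 10) = -4/(z - 2) + 4/(z - 5): now ∫(4/(z - 5)) dz + ∫(-4/(z - 2)) dz.
Step 2. Evaluate the standard form [assuming z > 5]: now 4*log(z - 5) + ∫(-4/(z - 2)) dz.
Step 3. Evaluate the standard form [assuming z > 2]: now 4*log(z - 5) - 4*log(z - 2).
Answer: 4*log(z - 5) - 4*log(z - 2).


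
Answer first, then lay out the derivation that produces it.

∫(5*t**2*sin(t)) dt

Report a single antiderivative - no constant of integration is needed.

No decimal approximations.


The answer is -5*t**2*cos(t) + 10*t*sin(t) + 10*cos(t).
Step 1. Integrate ∫(5*t**2*sin(t)) dt by parts with u = t**2, dv = (5*sin(t)) dt, so v = -5*cos(t): now -5*t**2*cos(t) + ∫(10*t*cos(t)) dt.
Step 2. Integrate ∫(10*t*cos(t)) dt by parts with u = t, dv = (10*cos(t)) dt, so v = 10*sin(t): now -5*t**2*cos(t) + 10*t*sin(t) + ∫(-10*sin(t)) dt.
Step 3. Evaluate the standard form: now -5*t**2*cos(t) + 10*t*sin(t) + 10*cos(t).
Answer: -5*t**2*cos(t) + 10*t*sin(t) + 10*cos(t).


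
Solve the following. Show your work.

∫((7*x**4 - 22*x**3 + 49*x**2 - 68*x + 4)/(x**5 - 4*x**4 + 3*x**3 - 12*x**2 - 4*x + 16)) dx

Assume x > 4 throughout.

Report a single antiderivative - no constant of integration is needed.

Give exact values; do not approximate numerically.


Step 1. Decompose ∫((7*x**4 - 22*x**3 + 49*x**2 - 68*x + 4)/(x**5 - 4*x**4 + 3*x**3 - 12*x**2 - 4*x + 16)) dx by partial fractions, (7*x**4 - 22*x**3 + 49*x**2 - 68*x + 4)/(x**5 - 4*x**4 + 3*x**3 - 12*x**2 - 4*x + 16) = -4/(x**2 + 4) + 3/(x + 1) + 1/(x - 1) + 3/(x - 4): now ∫(3/(x - 4)) dx + ∫(1/(x - 1)) dx + ∫(3/(x + 1)) dx + ∫(-4/(x**2 + 4)) dx.
Step 2. Evaluate the standard form [assuming x > -1]: now 3*log(x + 1) + ∫(3/(x - 4)) dx + ∫(1/(x - 1)) dx + ∫(-4/(x**2 + 4)) dx.
Step 3. Evaluate the standard form [assuming x > 4]: now 3*log(x - 4) + 3*log(x + 1) + ∫(1/(x - 1)) dx + ∫(-4/(x**2 + 4)) dx.
Step 4. Evaluate the standard form [assuming x > 1]: now 3*log(x - 4) + log(x - 1) + 3*log(x + 1) + ∫(-4/(x**2 + 4)) dx.
Step 5. Evaluate the standard form: now 3*log(x - 4) + log(x - 1) + 3*log(x + 1) - 2*atan(x/2).
Answer: 3*log(x - 4) + log(x - 1) + 3*log(x + 1) - 2*atan(x/2).


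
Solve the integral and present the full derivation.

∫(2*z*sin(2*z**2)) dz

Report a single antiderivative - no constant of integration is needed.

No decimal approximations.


Step 1. Substitute u = z**2, turning ∫(2*z*sin(2*z**2)) dz into ∫(sin(2*u)) du: now ∫(sin(2*u)) du.
Step 2. Evaluate the standard form: now -cos(2*u)/2.
Step 3. Substitute back u = z**2: now -cos(2*z**2)/2.
Answer: -cos(2*z**2)/2.


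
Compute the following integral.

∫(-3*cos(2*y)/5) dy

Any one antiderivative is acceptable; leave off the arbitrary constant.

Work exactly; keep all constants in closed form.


Answer: -3*sin(2*y)/10.


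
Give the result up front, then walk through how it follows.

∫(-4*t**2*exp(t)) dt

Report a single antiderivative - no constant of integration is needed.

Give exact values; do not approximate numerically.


The answer is -4*t**2*exp(t) + 8*t*exp(t) - 8*exp(t).
Step 1. Integrate ∫(-4*t**2*exp(t)) dt by parts with u = t**2, dv = (-4*exp(t)) dt, so v = -4*exp(t): now -4*t**2*exp(t) + ∫(8*t*exp(t)) dt.
Step 2. Integrate ∫(8*t*exp(t)) dt by parts with u = t, dv = (8*exp(t)) dt, so v = 8*exp(t): now -4*t**2*exp(t) + 8*t*exp(t) + ∫(-8*exp(t)) dt.
Step 3. Evaluate the standard form: now -4*t**2*exp(t) + 8*t*exp(t) - 8*exp(t).
Answer: -4*t**2*exp(t) + 8*t*exp(t) - 8*exp(t).


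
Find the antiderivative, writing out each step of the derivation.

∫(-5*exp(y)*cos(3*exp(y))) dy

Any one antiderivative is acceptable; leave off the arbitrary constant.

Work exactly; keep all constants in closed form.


Step 1. Substitute u = exp(y), turning ∫(-5*exp(y)*cos(3*exp(y))) dy into ∫(-5*cos(3*u)) du: now ∫(-5*cos(3*u)) du.
Step 2. Evaluate the standard form: now -5*sin(3*u)/3.
Step 3. Substitute back u = exp(y): now -5*sin(3*exp(y))/3.
Answer: -5*sin(3*exp(y))/3.


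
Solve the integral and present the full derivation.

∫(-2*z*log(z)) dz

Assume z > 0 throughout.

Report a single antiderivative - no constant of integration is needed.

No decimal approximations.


Step 1. Integrate ∫(-2*z*log(z)) dz by parts with u = log(z), dv = (-2*z) dz, so v = -z**2 [assuming z > 0]: now -z**2*log(z) + ∫(z) dz.
Step 2. Evaluate the standard form: now -z**2*log(z) + z**2/2.
Answer: -z**2*log(z) + z**2/2.


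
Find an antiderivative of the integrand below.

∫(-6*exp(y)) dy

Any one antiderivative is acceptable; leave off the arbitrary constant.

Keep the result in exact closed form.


Answer: -6*exp(y).


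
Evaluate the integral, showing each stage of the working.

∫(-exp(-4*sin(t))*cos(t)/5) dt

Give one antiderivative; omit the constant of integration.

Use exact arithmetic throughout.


Step 1. Substitute u = sin(t), turning ∫(-exp(-4*sin(t))*cos(t)/5) dt into ∫(-exp(-4*u)/5) du: now ∫(-exp(-4*u)/5) du.
Step 2. Evaluate the standard form: now exp(-4*u)/20.
Step 3. Substitute back u = sin(t): now exp(-4*sin(t))/20.
Answer: exp(-4*sin(t))/20.


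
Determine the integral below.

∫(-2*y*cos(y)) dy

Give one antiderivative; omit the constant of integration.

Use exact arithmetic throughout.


Answer: -2*y*sin(y) - 2*cos(y).


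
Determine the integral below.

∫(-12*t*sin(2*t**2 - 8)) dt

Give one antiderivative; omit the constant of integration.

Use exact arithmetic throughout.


Answer: 3*cos(2*t**2 - 8).


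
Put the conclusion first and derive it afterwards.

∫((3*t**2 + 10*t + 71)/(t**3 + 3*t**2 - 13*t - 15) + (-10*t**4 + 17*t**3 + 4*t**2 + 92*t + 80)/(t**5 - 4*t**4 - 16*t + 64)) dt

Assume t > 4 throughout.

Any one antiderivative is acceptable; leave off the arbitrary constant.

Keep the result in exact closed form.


The answer is -4*log(t - 4) + 4*log(t - 3) - 4*log(t - 2) - 4*log(t + 1) - 2*log(t + 2) + 3*log(t + 5) - 3*atan(t/2)/2.
Step 1. Rewrite: now ∫((3*t**2 + 10*t + 71)/(t**3 + 3*t**2 - 13*t - 15)) dt + ∫((-10*t**4 + 17*t**3 + 4*t**2 + 92*t + 80)/(t**5 - 4*t**4 - 16*t + 64)) dt.
Step 2. Decompose ∫((3*t**2 + 10*t + 71)/(t**3 + 3*t**2 - 13*t - 15)) dt by partial fractions, (3*t**2 + 10*t + 71)/(t**3 + 3*t**2 - 13*t - 15) = 3/(t + 5) - 4/(t + 1) + 4/(t - 3): now ∫((-10*t**4 + 17*t**3 + 4*t**2 + 92*t + 80)/(t**5 - 4*t**4 - 16*t + 64)) dt + ∫(4/(t - 3)) dt + ∫(-4/(t + 1)) dt + ∫(3/(t + 5)) dt.
Step 3. Evaluate the standard form [assuming t > -5]: now 3*log(t + 5) + ∫((-10*t**4 + 17*t**3 + 4*t**2 + 92*t + 80)/(t**5 - 4*t**4 - 16*t + 64)) dt + ∫(4/(t - 3)) dt + ∫(-4/(t + 1)) dt.
Step 4. Evaluate the standard form [assuming t > 3]: now 4*log(t - 3) + 3*log(t + 5) + ∫((-10*t**4 + 17*t**3 + 4*t**2 + 92*t + 80)/(t**5 - 4*t**4 - 16*t + 64)) dt + ∫(-4/(t + 1)) dt.
Step 5. Evaluate the standard form [assuming t > -1]: now 4*log(t - 3) - 4*log(t + 1) + 3*log(t + 5) + ∫((-10*t**4 + 17*t**3 + 4*t**2 + 92*t + 80)/(t**5 - 4*t**4 - 16*t + 64)) dt.
Step 6. Decompose ∫((-10*t**4 + 17*t**3 + 4*t**2 + 92*t + 80)/(t**5 - 4*t**4 - 16*t + 64)) dt by partial fractions, (-10*t**4 + 17*t**3 + 4*t**2 + 92*t + 80)/(t**5 - 4*t**4 - 16*t + 64) = -3/(t**2 + 4) - 2/(t + 2) - 4/(t - 2) - 4/(t - 4): now 4*log(t - 3) - 4*log(t + 1) + 3*log(t + 5) + ∫(-4/(t - 4)) dt + ∫(-4/(t - 2)) dt + ∫(-2/(t + 2)) dt + ∫(-3/(t**2 + 4)) dt.
Step 7. Evaluate the standard form [assuming t > 2]: now 4*log(t - 3) - 4*log(t - 2) - 4*log(t + 1) + 3*log(t + 5) + ∫(-4/(t - 4)) dt + ∫(-2/(t + 2)) dt + ∫(-3/(t**2 + 4)) dt.
Step 8. Evaluate the standard form [assuming t > -2]: now 4*log(t - 3) - 4*log(t - 2) - 4*log(t + 1) - 2*log(t + 2) + 3*log(t + 5) + ∫(-4/(t - 4)) dt + ∫(-3/(t**2 + 4)) dt.
Step 9. Evaluate the standard form [assuming t > 4]: now -4*log(t - 4) + 4*log(t - 3) - 4*log(t - 2) - 4*log(t + 1) - 2*log(t + 2) + 3*log(t + 5) + ∫(-3/(t**2 + 4)) dt.
Step 10. Evaluate the standard form: now -4*log(t - 4) + 4*log(t - 3) - 4*log(t - 2) - 4*log(t + 1) - 2*log(t + 2) + 3*log(t + 5) - 3*atan(t/2)/2.
Answer: -4*log(t - 4) + 4*log(t - 3) - 4*log(t - 2) - 4*log(t + 1) - 2*log(t + 2) + 3*log(t + 5) - 3*atan(t/2)/2.


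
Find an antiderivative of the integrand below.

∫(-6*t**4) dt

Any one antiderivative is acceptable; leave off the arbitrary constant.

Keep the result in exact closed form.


Answer: -6*t**5/5.


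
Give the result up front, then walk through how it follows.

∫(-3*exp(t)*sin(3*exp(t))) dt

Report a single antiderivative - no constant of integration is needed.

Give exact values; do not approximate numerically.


The answer is cos(3*exp(t)).
Step 1. Substitute u = exp(t), turning ∫(-3*exp(t)*sin(3*exp(t))) dt into ∫(-3*sin(3*u)) du: now ∫(-3*sin(3*u)) du.
Step 2. Evaluate the standard form: now cos(3*u).
Step 3. Substitute back u = exp(t): now cos(3*exp(t)).
Answer: cos(3*exp(t)).


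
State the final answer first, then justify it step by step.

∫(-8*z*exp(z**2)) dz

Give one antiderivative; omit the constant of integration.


The answer is -4*exp(z**2).
Step 1. Substitute u = z**2, turning ∫(-8*z*exp(z**2)) dz into ∫(-4*exp(u)) du: now ∫(-4*exp(u)) du.
Step 2. Evaluate the standard form: now -4*exp(u).
Step 3. Substitute back u = z**2: now -4*exp(z**2).
Answer: -4*exp(z**2).


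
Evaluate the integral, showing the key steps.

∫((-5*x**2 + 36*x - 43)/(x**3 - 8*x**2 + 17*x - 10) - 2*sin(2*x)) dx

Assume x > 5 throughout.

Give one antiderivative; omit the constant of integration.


Step 1. Rewrite: now ∫((-5*x**2 + 36*x - 43)/(x**3 - 8*x**2 + 17*x - 10)) dx + ∫(-2*sin(2*x)) dx.
Step 2. Evaluate the standard form: now cos(2*x) + ∫((-5*x**2 + 36*x - 43)/(x**3 - 8*x**2 + 17*x - 10)) dx.
Step 3. Decompose ∫((-5*x**2 + 36*x - 43)/(x**3 - 8*x**2 + 17*x - 10)) dx by partial fractions, (-5*x**2 + 36*x - 43)/(x**3 - 8*x**2 + 17*x - 10) = -3/(x - 1) - 3/(x - 2) + 1/(x - 5): now cos(2*x) + ∫(1/(x - 5)) dx + ∫(-3/(x - 2)) dx + ∫(-3/(x - 1)) dx.
Step 4. Evaluate the standard form [assuming x > 1]: now -3*log(x - 1) + cos(2*x) + ∫(1/(x - 5)) dx + ∫(-3/(x - 2)) dx.
Step 5. Evaluate the standard form [assuming x > 5]: now log(x - 5) - 3*log(x - 1) + cos(2*x) + ∫(-3/(x - 2)) dx.
Step 6. Evaluate the standard form [assuming x > 2]: now log(x - 5) - 3*log(x - 2) - 3*log(x - 1) + cos(2*x).
Answer: log(x - 5) - 3*log(x - 2) - 3*log(x - 1) + cos(2*x).


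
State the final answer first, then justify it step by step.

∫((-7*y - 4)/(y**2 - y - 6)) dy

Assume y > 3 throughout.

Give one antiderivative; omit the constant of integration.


The answer is -5*log(y - 3) - 2*log(y + 2).
Step 1. Decompose ∫((-7*y - 4)/(y**2 - y - 6)) dy by partial fractions, (-7*y - 4)/(y**2 - y - 6) = -2/(y + 2) - 5/(y - 3): now ∫(-5/(y - 3)) dy + ∫(-2/(y + 2)) dy.
Step 2. Evaluate the standard form [assuming y > -2]: now -2*log(y + 2) + ∫(-5/(y - 3)) dy.
Step 3. Evaluate the standard form [assuming y > 3]: now -5*log(y - 3) - 2*log(y + 2).
Answer: -5*log(y - 3) - 2*log(y + 2).


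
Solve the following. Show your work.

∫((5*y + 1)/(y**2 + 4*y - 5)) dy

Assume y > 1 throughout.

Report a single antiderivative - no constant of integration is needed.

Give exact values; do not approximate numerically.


Step 1. Decompose ∫((5*y + 1)/(y**2 + 4*y - 5)) dy by partial fractions, (5*y + 1)/(y**2 + 4*y - 5) = 4/(y + 5) + 1/(y - 1): now ∫(1/(y - 1)) dy + ∫(4/(y + 5)) dy.
Step 2. Evaluate the standard form [assuming y > 1]: now log(y - 1) + ∫(4/(y + 5)) dy.
Step 3. Evaluate the standard form [assuming y > -5]: now log(y - 1) + 4*log(y + 5).
Answer: log(y - 1) + 4*log(y + 5).


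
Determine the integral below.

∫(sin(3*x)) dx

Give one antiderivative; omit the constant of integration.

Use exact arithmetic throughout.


Answer: -cos(3*x)/3.


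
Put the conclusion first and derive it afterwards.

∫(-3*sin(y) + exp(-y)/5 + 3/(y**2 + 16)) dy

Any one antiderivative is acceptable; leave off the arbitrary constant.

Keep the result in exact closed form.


The answer is 3*cos(y) + 3*atan(y/4)/4 - exp(-y)/5.
Step 1. Rewrite: now ∫(3/(y**2 + 16)) dy + ∫(exp(-y)/5) dy + ∫(-3*sin(y)) dy.
Step 2. Evaluate the standard form: now 3*cos(y) + ∫(3/(y**2 + 16)) dy + ∫(exp(-y)/5) dy.
Step 3. Evaluate the standard form: now 3*cos(y) + 3*atan(y/4)/4 + ∫(exp(-y)/5) dy.
Step 4. Evaluate the standard form: now 3*cos(y) + 3*atan(y/4)/4 - exp(-y)/5.
Answer: 3*cos(y) + 3*atan(y/4)/4 - exp(-y)/5.


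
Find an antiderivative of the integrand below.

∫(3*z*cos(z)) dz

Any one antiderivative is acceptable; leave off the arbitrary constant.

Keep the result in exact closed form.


Answer: 3*z*sin(z) + 3*cos(z).


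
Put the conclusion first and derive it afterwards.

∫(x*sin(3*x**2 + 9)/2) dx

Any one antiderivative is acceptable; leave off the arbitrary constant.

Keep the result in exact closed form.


The answer is -cos(3*x**2 + 9)/12.
Step 1. Substitute u = x**2 + 3, turning ∫(x*sin(3*x**2 + 9)/2) dx into ∫(sin(3*u)/4) du: now ∫(sin(3*u)/4) du.
Step 2. Evaluate the standard form: now -cos(3*u)/12.
Step 3. Substitute back u = x**2 + 3: now -cos(3*x**2 + 9)/12.
Answer: -cos(3*x**2 + 9)/12.


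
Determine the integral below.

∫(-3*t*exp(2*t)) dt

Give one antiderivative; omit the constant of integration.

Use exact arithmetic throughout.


Answer: -3*t*exp(2*t)/2 + 3*exp(2*t)/4.


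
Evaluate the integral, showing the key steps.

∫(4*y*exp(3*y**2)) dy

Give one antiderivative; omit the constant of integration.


Step 1. Substitute u = y**2, turning ∫(4*y*exp(3*y**2)) dy into ∫(2*exp(3*u)) du: now ∫(2*exp(3*u)) du.
Step 2. Evaluate the standard form: now 2*exp(3*u)/3.
Step 3. Substitute back u = y**2: now 2*exp(3*y**2)/3.
Answer: 2*exp(3*y**2)/3.
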